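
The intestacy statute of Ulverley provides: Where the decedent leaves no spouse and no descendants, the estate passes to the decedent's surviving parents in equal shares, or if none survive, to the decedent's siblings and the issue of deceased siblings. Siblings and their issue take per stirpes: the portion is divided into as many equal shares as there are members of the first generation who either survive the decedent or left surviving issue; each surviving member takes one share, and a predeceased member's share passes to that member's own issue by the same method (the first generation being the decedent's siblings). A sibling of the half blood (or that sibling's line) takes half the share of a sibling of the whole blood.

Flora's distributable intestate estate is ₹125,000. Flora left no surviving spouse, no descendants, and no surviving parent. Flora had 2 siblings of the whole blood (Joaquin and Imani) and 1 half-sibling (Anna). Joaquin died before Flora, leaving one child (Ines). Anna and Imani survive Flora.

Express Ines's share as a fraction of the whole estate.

Ines receives 2/5 of the estate.

The entire ₹125,000 passes to the siblings and their issue.
Counting each half-blood sibling's line as half a unit, there are 5/2 units in ₹125,000, so one unit is ₹50,000. Whole-blood lines (Joaquin and Imani) take ₹50,000 each; half-blood lines (Anna) take ₹25,000 each.
Joaquin's share (₹50,000) passes entirely to Ines.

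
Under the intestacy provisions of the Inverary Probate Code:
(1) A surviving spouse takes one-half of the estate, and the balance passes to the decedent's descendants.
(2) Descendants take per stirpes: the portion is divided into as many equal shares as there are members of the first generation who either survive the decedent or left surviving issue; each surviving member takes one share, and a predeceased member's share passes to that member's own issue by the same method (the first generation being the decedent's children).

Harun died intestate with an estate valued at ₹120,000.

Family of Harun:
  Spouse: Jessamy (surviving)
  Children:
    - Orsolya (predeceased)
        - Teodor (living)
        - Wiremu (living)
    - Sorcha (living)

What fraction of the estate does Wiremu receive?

Wiremu receives 1/8 of the estate.

Jessamy takes one-half of ₹120,000 = ₹60,000. The remaining ₹60,000 passes to the descendants.
The descendants' portion (₹60,000) is divided into 2 shares of ₹30,000: Sorcha takes ₹30,000; Orsolya's ₹30,000 share passes to Orsolya's issue.
Orsolya's share (₹30,000) is divided into 2 shares of ₹15,000: Teodor and Wiremu each take ₹15,000.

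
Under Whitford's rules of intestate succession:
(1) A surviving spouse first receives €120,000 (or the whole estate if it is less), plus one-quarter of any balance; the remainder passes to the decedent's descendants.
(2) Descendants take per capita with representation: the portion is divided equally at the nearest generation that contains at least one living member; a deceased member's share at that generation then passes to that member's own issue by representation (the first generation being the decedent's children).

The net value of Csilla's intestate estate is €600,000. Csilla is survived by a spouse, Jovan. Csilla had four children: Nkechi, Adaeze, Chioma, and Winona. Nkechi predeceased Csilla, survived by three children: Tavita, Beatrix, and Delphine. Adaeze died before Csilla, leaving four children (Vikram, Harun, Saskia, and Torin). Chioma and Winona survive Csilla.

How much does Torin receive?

Jovan first takes €120,000, leaving a balance of €480,000. Jovan then takes one-quarter of the balance (€120,000), for a total of €240,000. The remaining €360,000 passes to the descendants.
The descendants' portion (€360,000) is divided into 4 shares of €90,000: Chioma and Winona each take €90,000; Nkechi's €90,000 share passes to Nkechi's issue; Adaeze's €90,000 share passes to Adaeze's issue.
Nkechi's share (€90,000) is divided into 3 shares of €30,000: Tavita, Beatrix, and Delphine each take €30,000.
Adaeze's share (€90,000) is divided into 4 shares of €22,500: Vikram, Harun, Saskia, and Torin each take €22,500.

Torin receives €22,500.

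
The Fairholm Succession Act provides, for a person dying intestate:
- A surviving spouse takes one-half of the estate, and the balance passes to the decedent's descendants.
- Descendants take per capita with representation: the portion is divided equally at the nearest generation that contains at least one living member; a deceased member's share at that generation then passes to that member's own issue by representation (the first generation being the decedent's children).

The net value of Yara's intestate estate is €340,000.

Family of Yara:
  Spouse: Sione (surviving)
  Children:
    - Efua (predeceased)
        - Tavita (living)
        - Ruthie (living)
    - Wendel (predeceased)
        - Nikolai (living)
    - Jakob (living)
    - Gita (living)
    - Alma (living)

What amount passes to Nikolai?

Nikolai receives €34,000.

Sione takes one-half of €340,000 = €170,000. The remaining €170,000 passes to the descendants.
The descendants' portion (€170,000) is divided into 5 shares of €34,000: Jakob, Gita, and Alma each take €34,000; Efua's €34,000 share passes to Efua's issue; Wendel's €34,000 share passes to Wendel's issue.
Efua's share (€34,000) is divided into 2 shares of €17,000: Tavita and Ruthie each take €17,000.
Wendel's share (€34,000) passes entirely to Nikolai.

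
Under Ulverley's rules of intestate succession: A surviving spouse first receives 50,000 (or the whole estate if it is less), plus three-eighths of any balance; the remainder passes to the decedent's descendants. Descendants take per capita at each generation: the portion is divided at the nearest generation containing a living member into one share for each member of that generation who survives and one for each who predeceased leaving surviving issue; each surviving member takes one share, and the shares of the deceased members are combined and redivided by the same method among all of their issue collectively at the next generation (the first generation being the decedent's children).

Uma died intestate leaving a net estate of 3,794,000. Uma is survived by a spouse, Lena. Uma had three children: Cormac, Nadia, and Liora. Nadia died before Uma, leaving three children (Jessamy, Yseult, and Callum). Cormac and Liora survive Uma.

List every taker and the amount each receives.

Lena first takes 50,000, leaving a balance of 3,744,000. Lena then takes three-eighths of the balance (1,404,000), for a total of 1,454,000. The remaining 2,340,000 passes to the descendants.
The descendants' portion (2,340,000) is divided at the children's generation into 3 shares of 780,000. Cormac and Liora each take 780,000. The remaining share for the deceased Nadia (780,000) is carried to the next generation.
That pool (780,000) is divided at the grandchildren's generation equally among Jessamy, Yseult, and Callum: 260,000 each.

Lena: 1,454,000; Cormac: 780,000; Jessamy: 260,000; Yseult: 260,000; Callum: 260,000; Liora: 780,000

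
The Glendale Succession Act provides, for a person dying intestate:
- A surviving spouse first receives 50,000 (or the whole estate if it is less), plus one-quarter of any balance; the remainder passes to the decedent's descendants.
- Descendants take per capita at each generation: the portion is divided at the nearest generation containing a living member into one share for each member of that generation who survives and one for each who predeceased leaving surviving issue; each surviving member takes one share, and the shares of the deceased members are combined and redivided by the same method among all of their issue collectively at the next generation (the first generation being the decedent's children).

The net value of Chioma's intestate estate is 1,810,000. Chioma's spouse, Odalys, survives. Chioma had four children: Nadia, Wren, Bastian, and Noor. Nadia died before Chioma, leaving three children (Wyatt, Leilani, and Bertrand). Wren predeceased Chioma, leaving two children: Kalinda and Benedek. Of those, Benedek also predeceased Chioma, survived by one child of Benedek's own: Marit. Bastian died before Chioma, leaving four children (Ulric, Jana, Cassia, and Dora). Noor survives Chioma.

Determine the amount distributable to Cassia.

Odalys first takes 50,000, leaving a balance of 1,760,000. Odalys then takes one-quarter of the balance (440,000), for a total of 490,000. The remaining 1,320,000 passes to the descendants.
The descendants' portion (1,320,000) is divided at the children's generation into 4 shares of 330,000. Noor takes 330,000. The 3 shares of the deceased (Nadia, Wren, and Bastian) are combined into a pool of 990,000.
That pool (990,000) is divided at the grandchildren's generation into 9 shares of 110,000. Wyatt, Leilani, Bertrand, Kalinda, Ulric, Jana, Cassia, and Dora each take 110,000. The remaining share for the deceased Benedek (110,000) is carried to the next generation.
That pool (110,000) passes entirely to Marit, the sole taker at the great-grandchildren's generation.

Cassia receives 110,000.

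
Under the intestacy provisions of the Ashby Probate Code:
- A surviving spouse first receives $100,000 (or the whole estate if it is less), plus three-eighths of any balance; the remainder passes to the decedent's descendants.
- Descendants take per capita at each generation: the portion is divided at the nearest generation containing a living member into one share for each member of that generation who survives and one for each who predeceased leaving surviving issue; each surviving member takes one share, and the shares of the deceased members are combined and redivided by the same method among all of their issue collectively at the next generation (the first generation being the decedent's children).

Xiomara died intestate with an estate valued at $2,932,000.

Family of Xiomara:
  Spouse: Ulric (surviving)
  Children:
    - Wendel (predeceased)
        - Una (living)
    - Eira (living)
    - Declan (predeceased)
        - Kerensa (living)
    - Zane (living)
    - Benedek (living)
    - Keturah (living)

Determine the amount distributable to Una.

Ulric first takes $100,000, leaving a balance of $2,832,000. Ulric then takes three-eighths of the balance ($1,062,000), for a total of $1,162,000. The remaining $1,770,000 passes to the descendants.
The descendants' portion ($1,770,000) is divided at the children's generation into 6 shares of $295,000. Eira, Zane, Benedek, and Keturah each take $295,000. The 2 shares of the deceased (Wendel and Declan) are combined into a pool of $590,000.
That pool ($590,000) is divided at the grandchildren's generation equally among Una and Kerensa: $295,000 each.

Una receives $295,000.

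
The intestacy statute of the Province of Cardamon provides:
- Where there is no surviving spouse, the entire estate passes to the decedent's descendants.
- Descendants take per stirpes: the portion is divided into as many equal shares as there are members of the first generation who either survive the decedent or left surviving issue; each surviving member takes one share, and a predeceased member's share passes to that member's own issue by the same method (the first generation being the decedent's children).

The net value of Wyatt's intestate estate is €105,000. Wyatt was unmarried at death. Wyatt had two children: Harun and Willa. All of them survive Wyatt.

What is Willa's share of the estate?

Willa receives €52,500.

The entire €105,000 passes to the descendants.
That amount (€105,000) is divided into 2 shares of €52,500: Harun and Willa each take €52,500.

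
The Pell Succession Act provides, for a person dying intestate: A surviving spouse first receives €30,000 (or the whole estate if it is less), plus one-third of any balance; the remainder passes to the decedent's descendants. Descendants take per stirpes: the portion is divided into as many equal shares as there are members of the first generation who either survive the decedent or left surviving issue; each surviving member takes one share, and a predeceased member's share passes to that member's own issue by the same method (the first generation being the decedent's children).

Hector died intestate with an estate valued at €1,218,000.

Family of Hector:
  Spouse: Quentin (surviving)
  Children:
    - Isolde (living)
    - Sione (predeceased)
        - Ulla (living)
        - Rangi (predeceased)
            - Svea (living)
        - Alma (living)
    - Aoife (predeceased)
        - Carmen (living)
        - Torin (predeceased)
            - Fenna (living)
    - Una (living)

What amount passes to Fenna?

Quentin first takes €30,000, leaving a balance of €1,188,000. Quentin then takes one-third of the balance (€396,000), for a total of €426,000. The remaining €792,000 passes to the descendants.
The descendants' portion (€792,000) is divided into 4 shares of €198,000: Isolde and Una each take €198,000; Sione's €198,000 share passes to Sione's issue; Aoife's €198,000 share passes to Aoife's issue.
Sione's share (€198,000) is divided into 3 shares of €66,000: Ulla and Alma each take €66,000; Rangi's €66,000 share passes to Rangi's issue.
Rangi's share (€66,000) passes entirely to Svea.
Aoife's share (€198,000) is divided into 2 shares of €99,000: Carmen takes €99,000; Torin's €99,000 share passes to Torin's issue.
Torin's share (€99,000) passes entirely to Fenna.

Fenna receives €99,000.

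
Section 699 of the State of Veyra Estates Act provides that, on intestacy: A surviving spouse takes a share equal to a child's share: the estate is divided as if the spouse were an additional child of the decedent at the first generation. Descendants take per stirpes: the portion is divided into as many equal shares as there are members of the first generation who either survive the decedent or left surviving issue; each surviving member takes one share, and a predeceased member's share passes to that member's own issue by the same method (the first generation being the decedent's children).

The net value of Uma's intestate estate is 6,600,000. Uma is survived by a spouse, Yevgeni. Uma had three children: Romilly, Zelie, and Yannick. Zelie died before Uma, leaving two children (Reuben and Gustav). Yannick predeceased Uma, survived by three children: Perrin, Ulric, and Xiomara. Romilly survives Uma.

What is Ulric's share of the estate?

Ulric receives 550,000.

The spouse counts as an additional share at the children's level, so there are 4 primary shares of 1,650,000. Yevgeni takes one such share (1,650,000).
The children's combined portion (4,950,000) is divided into 3 shares of 1,650,000: Romilly takes 1,650,000; Zelie's 1,650,000 share passes to Zelie's issue; Yannick's 1,650,000 share passes to Yannick's issue.
Zelie's share (1,650,000) is divided into 2 shares of 825,000: Reuben and Gustav each take 825,000.
Yannick's share (1,650,000) is divided into 3 shares of 550,000: Perrin, Ulric, and Xiomara each take 550,000.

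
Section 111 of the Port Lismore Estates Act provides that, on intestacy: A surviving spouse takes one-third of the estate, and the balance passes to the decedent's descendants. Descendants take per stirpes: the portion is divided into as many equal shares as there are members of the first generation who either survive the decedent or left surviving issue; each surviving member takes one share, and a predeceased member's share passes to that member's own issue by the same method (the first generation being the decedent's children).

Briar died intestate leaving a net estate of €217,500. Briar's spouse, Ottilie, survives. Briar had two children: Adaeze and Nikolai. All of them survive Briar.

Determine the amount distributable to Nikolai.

Ottilie takes one-third of €217,500 = €72,500. The remaining €145,000 passes to the descendants.
The descendants' portion (€145,000) is divided into 2 shares of €72,500: Adaeze and Nikolai each take €72,500.

Nikolai receives €72,500.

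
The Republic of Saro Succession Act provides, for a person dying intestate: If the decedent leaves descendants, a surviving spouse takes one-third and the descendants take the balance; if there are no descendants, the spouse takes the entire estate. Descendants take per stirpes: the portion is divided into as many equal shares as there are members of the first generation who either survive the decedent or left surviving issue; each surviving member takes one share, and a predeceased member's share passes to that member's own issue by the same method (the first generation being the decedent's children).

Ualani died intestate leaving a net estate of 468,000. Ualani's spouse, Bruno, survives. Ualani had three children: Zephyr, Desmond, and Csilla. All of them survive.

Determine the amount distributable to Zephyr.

Zephyr receives 104,000.

Bruno takes one-third of 468,000 = 156,000. The remaining 312,000 passes to the descendants.
The descendants' portion (312,000) is divided into 3 shares of 104,000: Zephyr, Desmond, and Csilla each take 104,000.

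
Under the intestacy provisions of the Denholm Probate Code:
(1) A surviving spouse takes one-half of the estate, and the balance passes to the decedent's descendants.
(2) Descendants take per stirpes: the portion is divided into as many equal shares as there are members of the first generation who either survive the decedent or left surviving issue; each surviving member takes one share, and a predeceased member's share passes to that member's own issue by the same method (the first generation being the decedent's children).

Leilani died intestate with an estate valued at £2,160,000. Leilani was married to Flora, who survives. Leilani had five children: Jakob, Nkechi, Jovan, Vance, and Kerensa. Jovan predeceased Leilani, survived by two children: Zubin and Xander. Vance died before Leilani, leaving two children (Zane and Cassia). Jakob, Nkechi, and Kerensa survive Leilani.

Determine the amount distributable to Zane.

Flora takes one-half of £2,160,000 = £1,080,000. The remaining £1,080,000 passes to the descendants.
The descendants' portion (£1,080,000) is divided into 5 shares of £216,000: Jakob, Nkechi, and Kerensa each take £216,000; Jovan's £216,000 share passes to Jovan's issue; Vance's £216,000 share passes to Vance's issue.
Jovan's share (£216,000) is divided into 2 shares of £108,000: Zubin and Xander each take £108,000.
Vance's share (£216,000) is divided into 2 shares of £108,000: Zane and Cassia each take £108,000.

Zane receives £108,000.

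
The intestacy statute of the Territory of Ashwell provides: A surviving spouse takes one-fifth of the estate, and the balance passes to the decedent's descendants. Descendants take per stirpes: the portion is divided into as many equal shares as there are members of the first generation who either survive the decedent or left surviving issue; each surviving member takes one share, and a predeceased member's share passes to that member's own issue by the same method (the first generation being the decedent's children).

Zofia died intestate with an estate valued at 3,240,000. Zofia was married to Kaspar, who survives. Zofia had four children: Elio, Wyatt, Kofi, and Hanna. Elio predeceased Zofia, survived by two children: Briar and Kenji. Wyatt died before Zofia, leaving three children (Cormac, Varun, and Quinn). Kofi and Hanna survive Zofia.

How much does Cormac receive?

Kaspar takes one-fifth of 3,240,000 = 648,000. The remaining 2,592,000 passes to the descendants.
The descendants' portion (2,592,000) is divided into 4 shares of 648,000: Kofi and Hanna each take 648,000; Elio's 648,000 share passes to Elio's issue; Wyatt's 648,000 share passes to Wyatt's issue.
Elio's share (648,000) is divided into 2 shares of 324,000: Briar and Kenji each take 324,000.
Wyatt's share (648,000) is divided into 3 shares of 216,000: Cormac, Varun, and Quinn each take 216,000.

Cormac receives 216,000.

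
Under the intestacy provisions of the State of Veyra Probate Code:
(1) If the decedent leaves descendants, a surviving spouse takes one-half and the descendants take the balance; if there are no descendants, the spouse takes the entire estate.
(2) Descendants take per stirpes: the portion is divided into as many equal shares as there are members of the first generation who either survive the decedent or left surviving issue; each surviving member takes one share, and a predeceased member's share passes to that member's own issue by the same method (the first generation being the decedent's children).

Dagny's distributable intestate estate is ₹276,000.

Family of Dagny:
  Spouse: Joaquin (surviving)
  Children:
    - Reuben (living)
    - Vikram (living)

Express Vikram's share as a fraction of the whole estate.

Vikram receives 1/4 of the estate.

Joaquin takes one-half of ₹276,000 = ₹138,000. The remaining ₹138,000 passes to the descendants.
The descendants' portion (₹138,000) is divided into 2 shares of ₹69,000: Reuben and Vikram each take ₹69,000.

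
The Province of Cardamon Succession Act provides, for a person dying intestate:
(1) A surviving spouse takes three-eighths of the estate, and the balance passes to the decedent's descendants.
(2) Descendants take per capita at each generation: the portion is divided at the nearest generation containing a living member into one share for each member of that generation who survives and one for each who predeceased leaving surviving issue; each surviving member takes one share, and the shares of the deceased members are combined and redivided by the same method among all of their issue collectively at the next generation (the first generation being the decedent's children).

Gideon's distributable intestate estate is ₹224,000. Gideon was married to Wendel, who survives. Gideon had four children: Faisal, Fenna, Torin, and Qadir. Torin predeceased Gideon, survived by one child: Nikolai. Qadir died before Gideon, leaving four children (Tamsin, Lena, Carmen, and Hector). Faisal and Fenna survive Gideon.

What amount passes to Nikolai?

Wendel takes three-eighths of ₹224,000 = ₹84,000. The remaining ₹140,000 passes to the descendants.
The descendants' portion (₹140,000) is divided at the children's generation into 4 shares of ₹35,000. Faisal and Fenna each take ₹35,000. The 2 shares of the deceased (Torin and Qadir) are combined into a pool of ₹70,000.
That pool (₹70,000) is divided at the grandchildren's generation equally among Nikolai, Tamsin, Lena, Carmen, and Hector: ₹14,000 each.

Nikolai receives ₹14,000.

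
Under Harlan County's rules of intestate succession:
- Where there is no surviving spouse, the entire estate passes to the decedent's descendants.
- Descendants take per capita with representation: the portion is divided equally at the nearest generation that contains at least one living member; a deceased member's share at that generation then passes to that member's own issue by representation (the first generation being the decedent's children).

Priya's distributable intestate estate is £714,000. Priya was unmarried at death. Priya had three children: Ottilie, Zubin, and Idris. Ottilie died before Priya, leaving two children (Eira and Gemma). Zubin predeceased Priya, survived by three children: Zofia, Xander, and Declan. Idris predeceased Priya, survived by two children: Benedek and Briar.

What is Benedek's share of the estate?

The entire £714,000 passes to the descendants.
No child survives, so the initial division is made at the grandchildren's generation.
That amount (£714,000) is divided into 7 shares of £102,000: Eira, Gemma, Zofia, Xander, Declan, Benedek, and Briar each take £102,000.

Benedek receives £102,000.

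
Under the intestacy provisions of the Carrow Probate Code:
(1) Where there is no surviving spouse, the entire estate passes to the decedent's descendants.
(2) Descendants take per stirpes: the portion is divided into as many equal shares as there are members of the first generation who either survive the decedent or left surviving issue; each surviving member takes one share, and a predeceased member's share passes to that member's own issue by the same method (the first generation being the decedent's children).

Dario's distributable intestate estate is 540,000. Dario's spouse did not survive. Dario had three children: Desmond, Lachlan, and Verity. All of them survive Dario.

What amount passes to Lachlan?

Lachlan receives 180,000.

The entire 540,000 passes to the descendants.
That amount (540,000) is divided into 3 shares of 180,000: Desmond, Lachlan, and Verity each take 180,000.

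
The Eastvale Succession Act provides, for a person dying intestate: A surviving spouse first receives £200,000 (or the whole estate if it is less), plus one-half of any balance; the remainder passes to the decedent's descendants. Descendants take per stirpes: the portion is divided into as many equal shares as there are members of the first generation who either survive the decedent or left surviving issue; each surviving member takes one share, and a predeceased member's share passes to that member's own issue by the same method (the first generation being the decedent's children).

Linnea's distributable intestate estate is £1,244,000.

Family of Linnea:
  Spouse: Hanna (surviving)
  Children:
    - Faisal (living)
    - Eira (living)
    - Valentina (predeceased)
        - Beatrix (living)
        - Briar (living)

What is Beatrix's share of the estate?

Beatrix receives £87,000.

Hanna first takes £200,000, leaving a balance of £1,044,000. Hanna then takes one-half of the balance (£522,000), for a total of £722,000. The remaining £522,000 passes to the descendants.
The descendants' portion (£522,000) is divided into 3 shares of £174,000: Faisal and Eira each take £174,000; Valentina's £174,000 share passes to Valentina's issue.
Valentina's share (£174,000) is divided into 2 shares of £87,000: Beatrix and Briar each take £87,000.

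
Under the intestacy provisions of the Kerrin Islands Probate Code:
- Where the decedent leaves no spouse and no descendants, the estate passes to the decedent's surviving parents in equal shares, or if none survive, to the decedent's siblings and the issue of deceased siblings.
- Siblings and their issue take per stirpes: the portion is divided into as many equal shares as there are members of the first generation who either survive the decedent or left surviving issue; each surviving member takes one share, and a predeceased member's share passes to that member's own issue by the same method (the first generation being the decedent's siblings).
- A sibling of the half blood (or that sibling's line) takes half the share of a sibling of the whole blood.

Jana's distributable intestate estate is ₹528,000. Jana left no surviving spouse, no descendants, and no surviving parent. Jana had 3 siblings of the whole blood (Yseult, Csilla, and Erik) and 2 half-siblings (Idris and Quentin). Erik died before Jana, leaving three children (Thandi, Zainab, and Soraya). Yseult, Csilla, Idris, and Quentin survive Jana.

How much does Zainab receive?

Zainab receives ₹44,000.

The entire ₹528,000 passes to the siblings and their issue.
Counting each half-blood sibling's line as half a unit, there are 4 units in ₹528,000, so one unit is ₹132,000. Whole-blood lines (Yseult, Csilla, and Erik) take ₹132,000 each; half-blood lines (Idris and Quentin) take ₹66,000 each.
Erik's share (₹132,000) is divided into 3 shares of ₹44,000: Thandi, Zainab, and Soraya each take ₹44,000.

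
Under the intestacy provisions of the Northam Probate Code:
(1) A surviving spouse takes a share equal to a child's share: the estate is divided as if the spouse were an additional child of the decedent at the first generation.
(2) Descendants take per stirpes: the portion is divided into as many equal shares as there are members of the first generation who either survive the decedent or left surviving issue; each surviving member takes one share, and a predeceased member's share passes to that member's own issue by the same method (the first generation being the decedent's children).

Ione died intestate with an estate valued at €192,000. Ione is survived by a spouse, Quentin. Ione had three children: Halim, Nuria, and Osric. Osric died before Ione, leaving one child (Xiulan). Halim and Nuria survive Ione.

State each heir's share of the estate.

The spouse counts as an additional share at the children's level, so there are 4 primary shares of €48,000. Quentin takes one such share (€48,000).
The children's combined portion (€144,000) is divided into 3 shares of €48,000: Halim and Nuria each take €48,000; Osric's €48,000 share passes to Osric's issue.
Osric's share (€48,000) passes entirely to Xiulan.

Quentin: €48,000; Halim: €48,000; Nuria: €48,000; Xiulan: €48,000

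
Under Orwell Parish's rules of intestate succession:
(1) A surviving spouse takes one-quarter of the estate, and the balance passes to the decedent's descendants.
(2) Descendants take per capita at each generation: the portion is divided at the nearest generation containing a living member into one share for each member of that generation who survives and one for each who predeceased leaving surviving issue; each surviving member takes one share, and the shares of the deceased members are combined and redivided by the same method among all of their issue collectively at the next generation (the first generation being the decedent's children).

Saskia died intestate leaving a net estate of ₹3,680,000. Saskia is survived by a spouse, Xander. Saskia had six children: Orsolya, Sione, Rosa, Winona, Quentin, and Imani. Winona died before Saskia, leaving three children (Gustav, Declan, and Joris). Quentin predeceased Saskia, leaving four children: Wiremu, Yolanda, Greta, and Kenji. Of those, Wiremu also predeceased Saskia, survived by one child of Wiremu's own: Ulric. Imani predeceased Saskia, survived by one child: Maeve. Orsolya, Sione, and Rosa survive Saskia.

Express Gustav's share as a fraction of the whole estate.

Xander takes one-quarter of ₹3,680,000 = ₹920,000. The remaining ₹2,760,000 passes to the descendants.
The descendants' portion (₹2,760,000) is divided at the children's generation into 6 shares of ₹460,000. Orsolya, Sione, and Rosa each take ₹460,000. The 3 shares of the deceased (Winona, Quentin, and Imani) are combined into a pool of ₹1,380,000.
That pool (₹1,380,000) is divided at the grandchildren's generation into 8 shares of ₹172,500. Gustav, Declan, Joris, Yolanda, Greta, Kenji, and Maeve each take ₹172,500. The remaining share for the deceased Wiremu (₹172,500) is carried to the next generation.
That pool (₹172,500) passes entirely to Ulric, the sole taker at the great-grandchildren's generation.

Gustav receives 3/64 of the estate.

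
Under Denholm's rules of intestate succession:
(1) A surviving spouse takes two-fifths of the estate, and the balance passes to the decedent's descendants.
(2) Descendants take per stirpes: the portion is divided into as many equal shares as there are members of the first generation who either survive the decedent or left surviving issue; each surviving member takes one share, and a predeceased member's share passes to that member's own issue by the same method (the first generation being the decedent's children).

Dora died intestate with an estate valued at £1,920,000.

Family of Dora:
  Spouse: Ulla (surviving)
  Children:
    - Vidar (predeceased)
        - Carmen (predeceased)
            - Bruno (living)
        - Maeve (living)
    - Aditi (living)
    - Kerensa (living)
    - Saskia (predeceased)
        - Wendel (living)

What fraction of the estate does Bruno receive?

Ulla takes two-fifths of £1,920,000 = £768,000. The remaining £1,152,000 passes to the descendants.
The descendants' portion (£1,152,000) is divided into 4 shares of £288,000: Aditi and Kerensa each take £288,000; Vidar's £288,000 share passes to Vidar's issue; Saskia's £288,000 share passes to Saskia's issue.
Vidar's share (£288,000) is divided into 2 shares of £144,000: Maeve takes £144,000; Carmen's £144,000 share passes to Carmen's issue.
Carmen's share (£144,000) passes entirely to Bruno.
Saskia's share (£288,000) passes entirely to Wendel.

Bruno receives 3/40 of the estate.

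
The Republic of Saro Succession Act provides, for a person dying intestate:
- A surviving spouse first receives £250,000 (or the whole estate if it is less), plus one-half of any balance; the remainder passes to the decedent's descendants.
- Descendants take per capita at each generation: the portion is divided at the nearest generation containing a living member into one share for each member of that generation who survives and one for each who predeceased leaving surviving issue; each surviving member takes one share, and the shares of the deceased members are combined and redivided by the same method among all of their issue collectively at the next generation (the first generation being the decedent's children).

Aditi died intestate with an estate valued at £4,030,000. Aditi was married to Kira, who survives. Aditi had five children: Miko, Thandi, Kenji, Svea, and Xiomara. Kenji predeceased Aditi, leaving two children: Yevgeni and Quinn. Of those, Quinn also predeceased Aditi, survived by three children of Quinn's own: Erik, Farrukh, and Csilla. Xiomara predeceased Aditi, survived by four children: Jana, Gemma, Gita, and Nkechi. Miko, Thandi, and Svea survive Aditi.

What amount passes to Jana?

Jana receives £126,000.

Kira first takes £250,000, leaving a balance of £3,780,000. Kira then takes one-half of the balance (£1,890,000), for a total of £2,140,000. The remaining £1,890,000 passes to the descendants.
The descendants' portion (£1,890,000) is divided at the children's generation into 5 shares of £378,000. Miko, Thandi, and Svea each take £378,000. The 2 shares of the deceased (Kenji and Xiomara) are combined into a pool of £756,000.
That pool (£756,000) is divided at the grandchildren's generation into 6 shares of £126,000. Yevgeni, Jana, Gemma, Gita, and Nkechi each take £126,000. The remaining share for the deceased Quinn (£126,000) is carried to the next generation.
That pool (£126,000) is divided at the great-grandchildren's generation equally among Erik, Farrukh, and Csilla: £42,000 each.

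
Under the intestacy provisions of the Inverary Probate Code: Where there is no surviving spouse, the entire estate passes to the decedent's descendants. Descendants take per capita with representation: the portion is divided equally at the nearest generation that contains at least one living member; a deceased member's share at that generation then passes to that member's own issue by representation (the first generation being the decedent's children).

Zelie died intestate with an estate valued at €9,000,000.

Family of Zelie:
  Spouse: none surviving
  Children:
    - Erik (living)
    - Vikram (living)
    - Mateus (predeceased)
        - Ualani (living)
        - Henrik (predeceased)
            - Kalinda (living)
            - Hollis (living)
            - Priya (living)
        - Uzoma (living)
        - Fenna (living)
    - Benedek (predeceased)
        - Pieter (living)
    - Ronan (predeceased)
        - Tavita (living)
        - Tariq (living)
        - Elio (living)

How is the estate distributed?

Erik: €1,800,000; Vikram: €1,800,000; Ualani: €450,000; Kalinda: €150,000; Hollis: €150,000; Priya: €150,000; Uzoma: €450,000; Fenna: €450,000; Pieter: €1,800,000; Tavita: €600,000; Tariq: €600,000; Elio: €600,000

The entire €9,000,000 passes to the descendants.
That amount (€9,000,000) is divided into 5 shares of €1,800,000: Erik and Vikram each take €1,800,000; Mateus's €1,800,000 share passes to Mateus's issue; Benedek's €1,800,000 share passes to Benedek's issue; Ronan's €1,800,000 share passes to Ronan's issue.
Mateus's share (€1,800,000) is divided into 4 shares of €450,000: Ualani, Uzoma, and Fenna each take €450,000; Henrik's €450,000 share passes to Henrik's issue.
Henrik's share (€450,000) is divided into 3 shares of €150,000: Kalinda, Hollis, and Priya each take €150,000.
Benedek's share (€1,800,000) passes entirely to Pieter.
Ronan's share (€1,800,000) is divided into 3 shares of €600,000: Tavita, Tariq, and Elio each take €600,000.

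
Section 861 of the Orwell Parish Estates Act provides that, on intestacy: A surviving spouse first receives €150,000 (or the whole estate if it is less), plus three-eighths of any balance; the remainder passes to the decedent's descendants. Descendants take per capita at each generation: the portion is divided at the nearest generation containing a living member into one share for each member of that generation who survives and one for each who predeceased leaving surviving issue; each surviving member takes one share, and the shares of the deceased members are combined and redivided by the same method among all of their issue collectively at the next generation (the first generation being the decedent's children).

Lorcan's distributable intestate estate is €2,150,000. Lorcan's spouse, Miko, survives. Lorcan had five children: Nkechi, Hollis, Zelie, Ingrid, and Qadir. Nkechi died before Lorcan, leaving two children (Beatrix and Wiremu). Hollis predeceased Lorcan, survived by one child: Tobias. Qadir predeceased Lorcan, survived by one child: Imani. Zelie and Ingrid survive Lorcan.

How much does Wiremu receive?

Miko first takes €150,000, leaving a balance of €2,000,000. Miko then takes three-eighths of the balance (€750,000), for a total of €900,000. The remaining €1,250,000 passes to the descendants.
The descendants' portion (€1,250,000) is divided at the children's generation into 5 shares of €250,000. Zelie and Ingrid each take €250,000. The 3 shares of the deceased (Nkechi, Hollis, and Qadir) are combined into a pool of €750,000.
That pool (€750,000) is divided at the grandchildren's generation equally among Beatrix, Wiremu, Tobias, and Imani: €187,500 each.

Wiremu receives €187,500.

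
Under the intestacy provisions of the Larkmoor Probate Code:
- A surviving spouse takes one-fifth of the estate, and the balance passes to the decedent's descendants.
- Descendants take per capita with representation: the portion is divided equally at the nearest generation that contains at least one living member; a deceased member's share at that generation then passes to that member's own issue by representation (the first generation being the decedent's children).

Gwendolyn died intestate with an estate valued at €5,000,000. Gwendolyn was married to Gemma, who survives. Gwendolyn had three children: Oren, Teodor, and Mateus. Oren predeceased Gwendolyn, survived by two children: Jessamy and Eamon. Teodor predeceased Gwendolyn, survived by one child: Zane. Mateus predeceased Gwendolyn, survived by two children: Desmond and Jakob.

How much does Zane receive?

Gemma takes one-fifth of €5,000,000 = €1,000,000. The remaining €4,000,000 passes to the descendants.
No child survives, so the initial division is made at the grandchildren's generation.
The descendants' portion (€4,000,000) is divided into 5 shares of €800,000: Jessamy, Eamon, Zane, Desmond, and Jakob each take €800,000.

Zane receives €800,000.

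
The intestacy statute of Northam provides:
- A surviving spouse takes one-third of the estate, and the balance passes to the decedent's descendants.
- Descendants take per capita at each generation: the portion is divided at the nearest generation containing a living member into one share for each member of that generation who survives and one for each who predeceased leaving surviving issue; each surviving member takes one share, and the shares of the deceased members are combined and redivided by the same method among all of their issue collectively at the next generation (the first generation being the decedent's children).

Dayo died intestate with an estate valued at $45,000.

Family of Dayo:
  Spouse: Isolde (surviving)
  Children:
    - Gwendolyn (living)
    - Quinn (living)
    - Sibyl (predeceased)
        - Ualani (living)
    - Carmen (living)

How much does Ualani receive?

Isolde takes one-third of $45,000 = $15,000. The remaining $30,000 passes to the descendants.
The descendants' portion ($30,000) is divided at the children's generation into 4 shares of $7,500. Gwendolyn, Quinn, and Carmen each take $7,500. The remaining share for the deceased Sibyl ($7,500) is carried to the next generation.
That pool ($7,500) passes entirely to Ualani, the sole taker at the grandchildren's generation.

Ualani receives $7,500.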